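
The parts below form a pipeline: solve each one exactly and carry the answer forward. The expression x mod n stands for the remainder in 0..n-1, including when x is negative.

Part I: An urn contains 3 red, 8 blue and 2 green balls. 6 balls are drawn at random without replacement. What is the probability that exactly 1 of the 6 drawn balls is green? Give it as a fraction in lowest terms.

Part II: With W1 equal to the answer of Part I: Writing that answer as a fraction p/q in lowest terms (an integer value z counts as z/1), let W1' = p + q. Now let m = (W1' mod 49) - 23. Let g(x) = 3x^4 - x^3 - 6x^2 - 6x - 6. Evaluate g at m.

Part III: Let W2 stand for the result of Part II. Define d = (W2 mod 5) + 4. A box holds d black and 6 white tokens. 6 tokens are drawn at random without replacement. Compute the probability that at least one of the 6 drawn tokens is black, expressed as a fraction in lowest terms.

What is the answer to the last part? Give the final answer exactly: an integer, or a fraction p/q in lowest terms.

1715/1716

Part I: total draws C(13,6) = 1716; favorable C(2,1)*C(11,5) = 924; P = 7/13; answer 7/13
Part II: W1 = 7/13; threaded value p + q = 20; m = -3; 3*(-3)^4 - 1*(-3)^3 - 6*(-3)^2 - 6*(-3)^1 - 6 = (243) + (27) + (-54) + (18) + (-6) = 228; answer 228
Part III: W2 = 228; d = 7; total draws C(13,6) = 1716; complement C(6,6) = 1; favorable 1716 - 1 = 1715; P = 1715/1716; answer 1715/1716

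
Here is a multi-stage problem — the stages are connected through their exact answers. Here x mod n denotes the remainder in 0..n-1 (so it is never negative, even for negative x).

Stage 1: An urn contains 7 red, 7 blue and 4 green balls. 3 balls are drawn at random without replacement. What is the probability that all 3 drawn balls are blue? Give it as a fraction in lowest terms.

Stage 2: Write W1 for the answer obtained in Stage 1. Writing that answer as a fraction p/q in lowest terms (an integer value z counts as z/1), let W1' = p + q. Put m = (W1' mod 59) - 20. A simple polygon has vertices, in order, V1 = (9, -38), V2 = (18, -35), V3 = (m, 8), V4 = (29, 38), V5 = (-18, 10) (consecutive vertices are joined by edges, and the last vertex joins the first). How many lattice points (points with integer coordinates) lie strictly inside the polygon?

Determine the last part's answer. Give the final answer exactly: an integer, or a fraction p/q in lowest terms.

Stage 1: total draws C(18,3) = 816; favorable C(7,3) = 35; P = 35/816; answer 35/816
Stage 2: W1 = 35/816; threaded value p + q = 851; m = 5; cross terms: (9*-35 - 18*-38)=369, (18*8 - 5*-35)=319, (5*38 - 29*8)=-42, (29*10 - -18*38)=974, (-18*-38 - 9*10)=594; twice the area = |2214| = 2214; area = 1107; boundary points = 3 + 1 + 6 + 1 + 3 = 14; strictly interior points = area - boundary/2 + 1 = 1101; answer 1101

1101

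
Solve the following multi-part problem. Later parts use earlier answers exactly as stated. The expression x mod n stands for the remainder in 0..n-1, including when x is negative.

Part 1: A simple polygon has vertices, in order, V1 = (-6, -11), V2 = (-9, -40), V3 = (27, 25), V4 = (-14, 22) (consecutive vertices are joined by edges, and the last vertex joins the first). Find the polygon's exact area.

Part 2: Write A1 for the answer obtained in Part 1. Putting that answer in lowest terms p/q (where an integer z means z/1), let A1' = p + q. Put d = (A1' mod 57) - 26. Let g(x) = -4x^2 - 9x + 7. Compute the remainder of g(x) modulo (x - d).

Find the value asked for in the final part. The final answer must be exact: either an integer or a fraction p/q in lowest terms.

-138

Part 1: cross terms: (-6*-40 - -9*-11)=141, (-9*25 - 27*-40)=855, (27*22 - -14*25)=944, (-14*-11 - -6*22)=286; twice the area = |2226| = 2226; area = 1113; answer 1113
Part 2: A1 = 1113; threaded value p + q = 1114; d = 5; remainder = value at the root: -4*(5)^2 - 9*(5)^1 + 7 = (-100) + (-45) + (7) = -138; answer -138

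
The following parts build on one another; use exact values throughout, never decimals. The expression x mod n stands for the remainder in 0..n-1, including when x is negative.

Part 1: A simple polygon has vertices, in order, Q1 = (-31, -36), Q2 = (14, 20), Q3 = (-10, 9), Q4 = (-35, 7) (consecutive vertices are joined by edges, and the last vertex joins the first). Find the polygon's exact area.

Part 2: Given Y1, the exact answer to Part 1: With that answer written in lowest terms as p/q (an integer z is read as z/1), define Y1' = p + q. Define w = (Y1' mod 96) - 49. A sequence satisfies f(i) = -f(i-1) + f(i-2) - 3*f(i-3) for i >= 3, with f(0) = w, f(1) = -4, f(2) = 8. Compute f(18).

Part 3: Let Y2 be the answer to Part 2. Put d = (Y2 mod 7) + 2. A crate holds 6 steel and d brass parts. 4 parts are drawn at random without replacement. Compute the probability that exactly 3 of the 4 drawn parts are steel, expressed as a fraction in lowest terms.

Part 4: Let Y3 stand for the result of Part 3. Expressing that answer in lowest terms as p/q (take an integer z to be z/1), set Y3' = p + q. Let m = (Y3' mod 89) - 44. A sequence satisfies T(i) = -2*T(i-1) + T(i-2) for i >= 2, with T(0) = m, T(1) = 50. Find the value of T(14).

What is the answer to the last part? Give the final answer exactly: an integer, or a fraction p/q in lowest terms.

Part 1: cross terms: (-31*20 - 14*-36)=-116, (14*9 - -10*20)=326, (-10*7 - -35*9)=245, (-35*-36 - -31*7)=1477; twice the area = |1932| = 1932; area = 966; answer 966
Part 2: Y1 = 966; threaded value p + q = 967; w = -42; f(3) = -1*(8) + 1*(-4) - 3*(-42) = 114; iterating: f(3)=114, f(4)=-94, f(5)=184, f(6)=-620, f(7)=1086, f(8)=-2258, f(9)=5204, f(10)=-10720, f(11)=22698, f(12)=-49030, f(13)=103888, f(14)=-221012, f(15)=471990, f(16)=-1004666, f(17)=2139692, f(18)=-4560328; answer -4560328
Part 3: Y2 = -4560328; d = 6; total draws C(12,4) = 495; favorable C(6,3)*C(6,1) = 120; P = 8/33; answer 8/33
Part 4: Y3 = 8/33; threaded value p + q = 41; m = -3; T(2) = -2*(50) + 1*(-3) = -103; iterating: T(2)=-103, T(3)=256, T(4)=-615, T(5)=1486, T(6)=-3587, T(7)=8660, T(8)=-20907, T(9)=50474, T(10)=-121855, T(11)=294184, T(12)=-710223, T(13)=1714630, T(14)=-4139483; answer -4139483

-4139483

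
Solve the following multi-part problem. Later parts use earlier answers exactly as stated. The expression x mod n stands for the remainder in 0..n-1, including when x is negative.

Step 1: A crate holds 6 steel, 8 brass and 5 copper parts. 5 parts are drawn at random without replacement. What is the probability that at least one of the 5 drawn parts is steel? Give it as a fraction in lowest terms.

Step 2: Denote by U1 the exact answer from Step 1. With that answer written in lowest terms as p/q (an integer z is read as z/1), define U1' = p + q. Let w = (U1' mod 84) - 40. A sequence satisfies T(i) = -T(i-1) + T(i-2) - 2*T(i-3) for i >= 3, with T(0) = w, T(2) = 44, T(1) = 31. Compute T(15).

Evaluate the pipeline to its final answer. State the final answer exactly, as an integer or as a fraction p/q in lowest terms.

103017

Step 1: total draws C(19,5) = 11628; complement C(13,5) = 1287; favorable 11628 - 1287 = 10341; P = 1149/1292; answer 1149/1292
Step 2: U1 = 1149/1292; threaded value p + q = 2441; w = -35; T(3) = -1*(44) + 1*(31) - 2*(-35) = 57; iterating: T(3)=57, T(4)=-75, T(5)=44, T(6)=-233, T(7)=427, T(8)=-748, T(9)=1641, T(10)=-3243, T(11)=6380, T(12)=-12905, T(13)=25771, T(14)=-51436, T(15)=103017; answer 103017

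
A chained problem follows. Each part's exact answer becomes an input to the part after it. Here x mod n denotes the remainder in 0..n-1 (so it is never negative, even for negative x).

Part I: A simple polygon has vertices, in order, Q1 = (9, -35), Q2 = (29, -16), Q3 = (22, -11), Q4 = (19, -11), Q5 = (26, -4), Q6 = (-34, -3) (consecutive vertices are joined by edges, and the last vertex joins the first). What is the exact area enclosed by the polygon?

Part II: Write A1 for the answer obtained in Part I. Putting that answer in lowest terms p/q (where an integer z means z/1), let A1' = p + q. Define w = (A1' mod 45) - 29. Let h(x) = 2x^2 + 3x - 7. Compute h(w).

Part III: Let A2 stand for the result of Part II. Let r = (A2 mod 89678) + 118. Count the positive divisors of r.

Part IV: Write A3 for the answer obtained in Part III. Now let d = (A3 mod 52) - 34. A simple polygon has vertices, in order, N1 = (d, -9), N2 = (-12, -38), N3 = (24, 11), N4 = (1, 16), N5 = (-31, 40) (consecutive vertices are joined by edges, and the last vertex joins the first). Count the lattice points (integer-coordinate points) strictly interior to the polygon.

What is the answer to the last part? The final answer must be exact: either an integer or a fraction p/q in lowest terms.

Part I: cross terms: (9*-16 - 29*-35)=871, (29*-11 - 22*-16)=33, (22*-11 - 19*-11)=-33, (19*-4 - 26*-11)=210, (26*-3 - -34*-4)=-214, (-34*-35 - 9*-3)=1217; twice the area = |2084| = 2084; area = 1042; answer 1042
Part II: A1 = 1042; threaded value p + q = 1043; w = -21; 2*(-21)^2 + 3*(-21)^1 - 7 = (882) + (-63) + (-7) = 812; answer 812
Part III: A2 = 812; r = 930; 930 = 2 * 3 * 5 * 31; number of divisors = (1+1) * (1+1) * (1+1) * (1+1) = 16; answer 16
Part IV: A3 = 16; d = -18; cross terms: (-18*-38 - -12*-9)=576, (-12*11 - 24*-38)=780, (24*16 - 1*11)=373, (1*40 - -31*16)=536, (-31*-9 - -18*40)=999; twice the area = |3264| = 3264; area = 1632; boundary points = 1 + 1 + 1 + 8 + 1 = 12; strictly interior points = area - boundary/2 + 1 = 1627; answer 1627

1627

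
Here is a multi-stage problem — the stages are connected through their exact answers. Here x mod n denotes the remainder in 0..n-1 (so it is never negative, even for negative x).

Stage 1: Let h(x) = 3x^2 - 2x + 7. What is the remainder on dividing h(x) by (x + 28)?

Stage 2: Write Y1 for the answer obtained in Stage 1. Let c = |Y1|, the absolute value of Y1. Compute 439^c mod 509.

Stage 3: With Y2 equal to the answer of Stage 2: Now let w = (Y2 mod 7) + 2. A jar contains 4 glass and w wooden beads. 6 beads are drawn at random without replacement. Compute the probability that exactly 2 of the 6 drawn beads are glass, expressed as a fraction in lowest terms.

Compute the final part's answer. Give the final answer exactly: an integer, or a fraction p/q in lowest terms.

Stage 1: remainder = value at the root: 3*(-28)^2 - 2*(-28)^1 + 7 = (2352) + (56) + (7) = 2415; answer 2415
Stage 2: Y1 = 2415; c = 2415; squarings mod 509: 439^1=439, 439^2=319, 439^4=470, 439^8=503, 439^16=36, 439^32=278, 439^64=425, 439^128=439, 439^256=319, 439^512=470, 439^1024=503, 439^2048=36; 439^2415 = 439^1 * 439^2 * 439^4 * 439^8 * 439^32 * 439^64 * 439^256 * 439^2048 = 319 (mod 509); answer 319
Stage 3: Y2 = 319; w = 6; total draws C(10,6) = 210; favorable C(4,2)*C(6,4) = 90; P = 3/7; answer 3/7

3/7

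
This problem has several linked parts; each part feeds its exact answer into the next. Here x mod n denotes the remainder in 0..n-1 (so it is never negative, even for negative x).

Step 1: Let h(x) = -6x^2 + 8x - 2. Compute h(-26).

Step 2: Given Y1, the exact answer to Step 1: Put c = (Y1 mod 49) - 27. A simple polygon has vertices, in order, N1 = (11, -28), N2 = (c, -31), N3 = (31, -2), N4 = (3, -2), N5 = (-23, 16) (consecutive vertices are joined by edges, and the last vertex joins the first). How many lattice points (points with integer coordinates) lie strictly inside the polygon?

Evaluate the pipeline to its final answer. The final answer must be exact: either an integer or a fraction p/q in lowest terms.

748

Step 1: -6*(-26)^2 + 8*(-26)^1 - 2 = (-4056) + (-208) + (-2) = -4266; answer -4266
Step 2: Y1 = -4266; c = 19; cross terms: (11*-31 - 19*-28)=191, (19*-2 - 31*-31)=923, (31*-2 - 3*-2)=-56, (3*16 - -23*-2)=2, (-23*-28 - 11*16)=468; twice the area = |1528| = 1528; area = 764; boundary points = 1 + 1 + 28 + 2 + 2 = 34; strictly interior points = area - boundary/2 + 1 = 748; answer 748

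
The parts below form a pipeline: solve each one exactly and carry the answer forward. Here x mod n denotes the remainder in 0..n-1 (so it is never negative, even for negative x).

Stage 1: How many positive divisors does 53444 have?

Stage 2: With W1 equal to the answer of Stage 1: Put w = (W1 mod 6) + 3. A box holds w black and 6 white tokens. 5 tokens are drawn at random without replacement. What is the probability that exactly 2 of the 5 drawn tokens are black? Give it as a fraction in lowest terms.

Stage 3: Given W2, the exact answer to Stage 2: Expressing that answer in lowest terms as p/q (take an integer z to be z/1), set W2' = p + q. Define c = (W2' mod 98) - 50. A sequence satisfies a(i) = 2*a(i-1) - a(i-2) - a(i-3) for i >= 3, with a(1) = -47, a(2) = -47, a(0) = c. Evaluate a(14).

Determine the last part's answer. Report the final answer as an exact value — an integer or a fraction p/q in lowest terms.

-1811

Stage 1: 53444 = 2^2 * 31 * 431; number of divisors = (2+1) * (1+1) * (1+1) = 12; answer 12
Stage 2: W1 = 12; w = 3; total draws C(9,5) = 126; favorable C(3,2)*C(6,3) = 60; P = 10/21; answer 10/21
Stage 3: W2 = 10/21; threaded value p + q = 31; c = -19; a(3) = 2*(-47) - 1*(-47) - 1*(-19) = -28; iterating: a(3)=-28, a(4)=38, a(5)=151, a(6)=292, a(7)=395, a(8)=347, a(9)=7, a(10)=-728, a(11)=-1810, a(12)=-2899, a(13)=-3260, a(14)=-1811; answer -1811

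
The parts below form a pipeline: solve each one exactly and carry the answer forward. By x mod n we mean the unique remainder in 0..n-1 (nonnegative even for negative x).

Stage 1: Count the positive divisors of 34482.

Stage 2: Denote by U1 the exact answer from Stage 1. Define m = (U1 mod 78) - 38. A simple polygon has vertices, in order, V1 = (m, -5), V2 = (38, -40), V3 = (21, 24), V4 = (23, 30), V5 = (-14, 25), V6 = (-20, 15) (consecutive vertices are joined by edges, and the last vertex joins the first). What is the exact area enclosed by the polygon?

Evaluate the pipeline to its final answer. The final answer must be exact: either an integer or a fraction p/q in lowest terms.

4615/2

Stage 1: 34482 = 2 * 3 * 7 * 821; number of divisors = (1+1) * (1+1) * (1+1) * (1+1) = 16; answer 16
Stage 2: U1 = 16; m = -22; cross terms: (-22*-40 - 38*-5)=1070, (38*24 - 21*-40)=1752, (21*30 - 23*24)=78, (23*25 - -14*30)=995, (-14*15 - -20*25)=290, (-20*-5 - -22*15)=430; twice the area = |4615| = 4615; area = 4615/2; answer 4615/2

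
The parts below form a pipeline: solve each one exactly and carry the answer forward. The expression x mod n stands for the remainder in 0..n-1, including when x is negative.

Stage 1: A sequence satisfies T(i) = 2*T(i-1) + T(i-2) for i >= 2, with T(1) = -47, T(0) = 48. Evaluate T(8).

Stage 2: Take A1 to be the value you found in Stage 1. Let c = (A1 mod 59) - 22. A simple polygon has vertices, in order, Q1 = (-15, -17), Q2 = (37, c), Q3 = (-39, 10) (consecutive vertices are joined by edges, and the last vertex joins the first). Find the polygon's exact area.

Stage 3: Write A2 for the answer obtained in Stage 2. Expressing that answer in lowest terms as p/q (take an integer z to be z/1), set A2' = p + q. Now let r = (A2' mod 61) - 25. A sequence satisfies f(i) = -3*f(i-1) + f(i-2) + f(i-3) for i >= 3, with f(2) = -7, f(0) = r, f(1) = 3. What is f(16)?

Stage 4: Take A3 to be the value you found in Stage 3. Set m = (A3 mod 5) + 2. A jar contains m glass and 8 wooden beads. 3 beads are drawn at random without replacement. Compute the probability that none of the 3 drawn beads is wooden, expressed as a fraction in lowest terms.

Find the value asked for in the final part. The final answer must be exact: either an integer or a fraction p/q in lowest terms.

1/165

Stage 1: T(2) = 2*(-47) + 1*(48) = -46; iterating: T(2)=-46, T(3)=-139, T(4)=-324, T(5)=-787, T(6)=-1898, T(7)=-4583, T(8)=-11064; answer -11064
Stage 2: A1 = -11064; c = 6; cross terms: (-15*6 - 37*-17)=539, (37*10 - -39*6)=604, (-39*-17 - -15*10)=813; twice the area = |1956| = 1956; area = 978; answer 978
Stage 3: A2 = 978; threaded value p + q = 979; r = -22; f(3) = -3*(-7) + 1*(3) + 1*(-22) = 2; iterating: f(3)=2, f(4)=-10, f(5)=25, f(6)=-83, f(7)=264, f(8)=-850, f(9)=2731, f(10)=-8779, f(11)=28218, f(12)=-90702, f(13)=291545, f(14)=-937119, f(15)=3012200, f(16)=-9682174; answer -9682174
Stage 4: A3 = -9682174; m = 3; total draws C(11,3) = 165; favorable C(3,3) = 1; P = 1/165; answer 1/165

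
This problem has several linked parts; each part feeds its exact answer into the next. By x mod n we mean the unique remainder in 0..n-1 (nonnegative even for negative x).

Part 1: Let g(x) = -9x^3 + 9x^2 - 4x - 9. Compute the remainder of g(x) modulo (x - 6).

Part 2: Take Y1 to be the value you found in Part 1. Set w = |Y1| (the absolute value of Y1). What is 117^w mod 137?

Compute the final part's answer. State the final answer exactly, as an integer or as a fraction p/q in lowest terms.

108

Part 1: remainder = value at the root: -9*(6)^3 + 9*(6)^2 - 4*(6)^1 - 9 = (-1944) + (324) + (-24) + (-9) = -1653; answer -1653
Part 2: Y1 = -1653; w = 1653; squarings mod 137: 117^1=117, 117^2=126, 117^4=121, 117^8=119, 117^16=50, 117^32=34, 117^64=60, 117^128=38, 117^256=74, 117^512=133, 117^1024=16; 117^1653 = 117^1 * 117^4 * 117^16 * 117^32 * 117^64 * 117^512 * 117^1024 = 108 (mod 137); answer 108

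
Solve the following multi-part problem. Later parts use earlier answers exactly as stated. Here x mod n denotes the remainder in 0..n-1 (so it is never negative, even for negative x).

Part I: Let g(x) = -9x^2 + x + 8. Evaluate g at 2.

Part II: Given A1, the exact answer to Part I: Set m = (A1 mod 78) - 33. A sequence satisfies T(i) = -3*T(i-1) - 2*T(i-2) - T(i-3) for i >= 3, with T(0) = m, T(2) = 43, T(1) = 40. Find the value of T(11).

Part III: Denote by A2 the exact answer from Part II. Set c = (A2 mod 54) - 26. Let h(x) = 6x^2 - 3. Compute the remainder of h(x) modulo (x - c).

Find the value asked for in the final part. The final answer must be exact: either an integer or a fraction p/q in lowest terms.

Part I: -9*(2)^2 + 1*(2)^1 + 8 = (-36) + (2) + (8) = -26; answer -26
Part II: A1 = -26; m = 19; T(3) = -3*(43) - 2*(40) - 1*(19) = -228; iterating: T(3)=-228, T(4)=558, T(5)=-1261, T(6)=2895, T(7)=-6721, T(8)=15634, T(9)=-36355, T(10)=84518, T(11)=-196478; answer -196478
Part III: A2 = -196478; c = 2; remainder = value at the root: 6*(2)^2 - 3 = (24) + (-3) = 21; answer 21

21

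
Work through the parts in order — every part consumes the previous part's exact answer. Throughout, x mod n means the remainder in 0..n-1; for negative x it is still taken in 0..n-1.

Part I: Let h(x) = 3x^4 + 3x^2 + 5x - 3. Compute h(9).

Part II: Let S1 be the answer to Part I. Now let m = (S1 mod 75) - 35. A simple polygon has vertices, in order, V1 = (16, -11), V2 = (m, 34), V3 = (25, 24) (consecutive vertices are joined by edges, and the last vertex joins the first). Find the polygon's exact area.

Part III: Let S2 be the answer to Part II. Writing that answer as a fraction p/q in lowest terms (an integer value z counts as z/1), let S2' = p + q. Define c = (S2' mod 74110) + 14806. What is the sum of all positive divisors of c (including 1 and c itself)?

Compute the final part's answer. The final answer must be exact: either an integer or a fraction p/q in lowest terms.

Part I: 3*(9)^4 + 3*(9)^2 + 5*(9)^1 - 3 = (19683) + (243) + (45) + (-3) = 19968; answer 19968
Part II: S1 = 19968; m = -17; cross terms: (16*34 - -17*-11)=357, (-17*24 - 25*34)=-1258, (25*-11 - 16*24)=-659; twice the area = |-1560| = 1560; area = 780; answer 780
Part III: S2 = 780; threaded value p + q = 781; c = 15587; 15587 = 11 * 13 * 109; sigma = (1 + 11) * (1 + 13) * (1 + 109) = 12 * 14 * 110 = 18480; answer 18480

18480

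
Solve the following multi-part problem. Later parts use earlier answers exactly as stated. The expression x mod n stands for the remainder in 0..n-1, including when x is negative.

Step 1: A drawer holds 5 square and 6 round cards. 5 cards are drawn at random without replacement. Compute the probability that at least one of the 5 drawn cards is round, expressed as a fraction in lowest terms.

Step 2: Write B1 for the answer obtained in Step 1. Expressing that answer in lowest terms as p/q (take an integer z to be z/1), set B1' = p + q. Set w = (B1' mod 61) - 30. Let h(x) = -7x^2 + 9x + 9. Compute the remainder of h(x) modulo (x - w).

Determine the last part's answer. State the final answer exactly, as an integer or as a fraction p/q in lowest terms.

-3577

Step 1: total draws C(11,5) = 462; complement C(5,5) = 1; favorable 462 - 1 = 461; P = 461/462; answer 461/462
Step 2: B1 = 461/462; threaded value p + q = 923; w = -22; remainder = value at the root: -7*(-22)^2 + 9*(-22)^1 + 9 = (-3388) + (-198) + (9) = -3577; answer -3577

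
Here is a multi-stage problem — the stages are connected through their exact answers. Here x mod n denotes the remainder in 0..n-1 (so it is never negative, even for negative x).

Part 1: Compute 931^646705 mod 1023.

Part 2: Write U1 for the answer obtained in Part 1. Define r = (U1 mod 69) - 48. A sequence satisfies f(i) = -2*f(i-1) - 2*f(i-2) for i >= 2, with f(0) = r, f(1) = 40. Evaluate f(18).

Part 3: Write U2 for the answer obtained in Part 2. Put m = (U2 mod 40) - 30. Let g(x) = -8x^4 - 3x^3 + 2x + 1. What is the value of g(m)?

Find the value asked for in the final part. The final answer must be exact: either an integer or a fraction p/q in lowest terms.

-6399059

Part 1: squarings mod 1023: 931^1=931, 931^2=280, 931^4=652, 931^8=559, 931^16=466, 931^32=280, 931^64=652, 931^128=559, 931^256=466, 931^512=280, 931^1024=652, 931^2048=559, 931^4096=466, 931^8192=280, 931^16384=652, 931^32768=559, 931^65536=466, 931^131072=280, 931^262144=652, 931^524288=559; 931^646705 = 931^1 * 931^16 * 931^32 * 931^512 * 931^1024 * 931^2048 * 931^4096 * 931^16384 * 931^32768 * 931^65536 * 931^524288 = 373 (mod 1023); answer 373
Part 2: U1 = 373; r = -20; f(2) = -2*(40) - 2*(-20) = -40; iterating: f(2)=-40, f(3)=0, f(4)=80, f(5)=-160, f(6)=160, f(7)=0, f(8)=-320, f(9)=640, f(10)=-640, f(11)=0, f(12)=1280, f(13)=-2560, f(14)=2560, f(15)=0, f(16)=-5120, f(17)=10240, f(18)=-10240; answer -10240
Part 3: U2 = -10240; m = -30; -8*(-30)^4 - 3*(-30)^3 + 2*(-30)^1 + 1 = (-6480000) + (81000) + (-60) + (1) = -6399059; answer -6399059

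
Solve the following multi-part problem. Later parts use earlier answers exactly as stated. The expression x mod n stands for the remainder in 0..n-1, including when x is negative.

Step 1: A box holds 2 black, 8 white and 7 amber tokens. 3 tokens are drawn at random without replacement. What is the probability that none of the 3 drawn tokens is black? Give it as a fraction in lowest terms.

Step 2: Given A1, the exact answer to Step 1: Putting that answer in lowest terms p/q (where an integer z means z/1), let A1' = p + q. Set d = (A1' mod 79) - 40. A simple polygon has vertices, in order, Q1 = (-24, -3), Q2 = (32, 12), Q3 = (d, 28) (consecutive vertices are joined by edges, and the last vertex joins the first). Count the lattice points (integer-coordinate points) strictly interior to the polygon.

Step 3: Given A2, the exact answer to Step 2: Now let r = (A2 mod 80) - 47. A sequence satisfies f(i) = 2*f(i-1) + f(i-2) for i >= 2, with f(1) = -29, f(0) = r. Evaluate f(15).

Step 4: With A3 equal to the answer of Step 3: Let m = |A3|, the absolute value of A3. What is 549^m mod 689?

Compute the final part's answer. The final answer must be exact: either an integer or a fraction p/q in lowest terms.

118

Step 1: total draws C(17,3) = 680; favorable C(15,3) = 455; P = 91/136; answer 91/136
Step 2: A1 = 91/136; threaded value p + q = 227; d = 29; cross terms: (-24*12 - 32*-3)=-192, (32*28 - 29*12)=548, (29*-3 - -24*28)=585; twice the area = |941| = 941; area = 941/2; boundary points = 1 + 1 + 1 = 3; strictly interior points = area - boundary/2 + 1 = 470; answer 470
Step 3: A2 = 470; r = 23; f(2) = 2*(-29) + 1*(23) = -35; iterating: f(2)=-35, f(3)=-99, f(4)=-233, f(5)=-565, f(6)=-1363, f(7)=-3291, f(8)=-7945, f(9)=-19181, f(10)=-46307, f(11)=-111795, f(12)=-269897, f(13)=-651589, f(14)=-1573075, f(15)=-3797739; answer -3797739
Step 4: A3 = -3797739; m = 3797739; squarings mod 689: 549^1=549, 549^2=308, 549^4=471, 549^8=672, 549^16=289, 549^32=152, 549^64=367, 549^128=334, 549^256=627, 549^512=399, 549^1024=42, 549^2048=386, 549^4096=172, 549^8192=646, 549^16384=471, 549^32768=672, 549^65536=289, 549^131072=152, 549^262144=367, 549^524288=334, 549^1048576=627, 549^2097152=399; 549^3797739 = 549^1 * 549^2 * 549^8 * 549^32 * 549^64 * 549^128 * 549^512 * 549^4096 * 549^8192 * 549^16384 * 549^32768 * 549^65536 * 549^524288 * 549^1048576 * 549^2097152 = 118 (mod 689); answer 118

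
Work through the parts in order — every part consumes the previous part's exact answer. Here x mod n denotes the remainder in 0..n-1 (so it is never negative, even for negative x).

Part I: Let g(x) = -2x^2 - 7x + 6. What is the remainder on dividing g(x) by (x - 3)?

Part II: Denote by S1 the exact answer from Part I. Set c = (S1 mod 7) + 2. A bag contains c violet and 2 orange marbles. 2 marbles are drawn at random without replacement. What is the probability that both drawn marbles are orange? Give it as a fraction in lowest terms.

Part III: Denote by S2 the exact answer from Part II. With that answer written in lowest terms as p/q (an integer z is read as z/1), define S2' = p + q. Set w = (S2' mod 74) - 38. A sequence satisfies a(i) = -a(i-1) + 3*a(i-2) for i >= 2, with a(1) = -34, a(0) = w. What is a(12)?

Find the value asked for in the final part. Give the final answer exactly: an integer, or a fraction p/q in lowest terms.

Part I: remainder = value at the root: -2*(3)^2 - 7*(3)^1 + 6 = (-18) + (-21) + (6) = -33; answer -33
Part II: S1 = -33; c = 4; total draws C(6,2) = 15; favorable C(2,2) = 1; P = 1/15; answer 1/15
Part III: S2 = 1/15; threaded value p + q = 16; w = -22; a(2) = -1*(-34) + 3*(-22) = -32; iterating: a(2)=-32, a(3)=-70, a(4)=-26, a(5)=-184, a(6)=106, a(7)=-658, a(8)=976, a(9)=-2950, a(10)=5878, a(11)=-14728, a(12)=32362; answer 32362

32362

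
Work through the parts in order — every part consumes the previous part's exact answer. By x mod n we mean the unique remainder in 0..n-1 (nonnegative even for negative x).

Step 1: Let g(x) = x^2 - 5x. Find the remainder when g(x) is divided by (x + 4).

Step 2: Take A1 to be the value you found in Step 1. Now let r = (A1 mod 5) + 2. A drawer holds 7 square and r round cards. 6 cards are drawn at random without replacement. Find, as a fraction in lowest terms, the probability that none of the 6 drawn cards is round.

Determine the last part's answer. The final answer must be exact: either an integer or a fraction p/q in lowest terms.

1/30

Step 1: remainder = value at the root: 1*(-4)^2 - 5*(-4)^1 = (16) + (20) = 36; answer 36
Step 2: A1 = 36; r = 3; total draws C(10,6) = 210; favorable C(7,6) = 7; P = 1/30; answer 1/30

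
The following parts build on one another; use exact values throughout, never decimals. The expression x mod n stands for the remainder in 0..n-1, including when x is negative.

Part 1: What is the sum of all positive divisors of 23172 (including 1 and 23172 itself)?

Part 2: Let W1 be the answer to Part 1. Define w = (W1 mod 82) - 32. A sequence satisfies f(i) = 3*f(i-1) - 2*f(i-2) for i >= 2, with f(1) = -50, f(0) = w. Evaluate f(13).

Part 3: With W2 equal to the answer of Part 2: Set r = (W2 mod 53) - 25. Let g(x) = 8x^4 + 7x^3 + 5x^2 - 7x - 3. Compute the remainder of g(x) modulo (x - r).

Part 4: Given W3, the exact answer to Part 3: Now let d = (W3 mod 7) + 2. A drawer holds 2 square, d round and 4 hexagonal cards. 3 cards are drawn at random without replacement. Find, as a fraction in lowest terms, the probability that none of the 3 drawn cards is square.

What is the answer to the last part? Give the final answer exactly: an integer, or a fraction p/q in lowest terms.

Part 1: 23172 = 2^2 * 3 * 1931; sigma = (1 + 2 + 4) * (1 + 3) * (1 + 1931) = 7 * 4 * 1932 = 54096; answer 54096
Part 2: W1 = 54096; w = 26; f(2) = 3*(-50) - 2*(26) = -202; iterating: f(2)=-202, f(3)=-506, f(4)=-1114, f(5)=-2330, f(6)=-4762, f(7)=-9626, f(8)=-19354, f(9)=-38810, f(10)=-77722, f(11)=-155546, f(12)=-311194, f(13)=-622490; answer -622490
Part 3: W2 = -622490; r = 23; remainder = value at the root: 8*(23)^4 + 7*(23)^3 + 5*(23)^2 - 7*(23)^1 - 3 = (2238728) + (85169) + (2645) + (-161) + (-3) = 2326378; answer 2326378
Part 4: W3 = 2326378; d = 7; total draws C(13,3) = 286; favorable C(11,3) = 165; P = 15/26; answer 15/26

15/26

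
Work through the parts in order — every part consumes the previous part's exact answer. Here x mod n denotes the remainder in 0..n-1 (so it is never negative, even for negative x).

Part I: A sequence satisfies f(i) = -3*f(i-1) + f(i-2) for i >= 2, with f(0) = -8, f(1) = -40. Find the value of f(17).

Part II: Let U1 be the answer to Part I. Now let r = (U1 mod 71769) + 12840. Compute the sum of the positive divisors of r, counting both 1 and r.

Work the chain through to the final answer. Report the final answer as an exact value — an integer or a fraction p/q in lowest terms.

44928

Part I: f(2) = -3*(-40) + 1*(-8) = 112; iterating: f(2)=112, f(3)=-376, f(4)=1240, f(5)=-4096, f(6)=13528, f(7)=-44680, f(8)=147568, f(9)=-487384, f(10)=1609720, f(11)=-5316544, f(12)=17559352, f(13)=-57994600, f(14)=191543152, f(15)=-632624056, f(16)=2089415320, f(17)=-6900870016; answer -6900870016
Part II: U1 = -6900870016; r = 19250; 19250 = 2 * 5^3 * 7 * 11; sigma = (1 + 2) * (1 + 5 + 25 + 125) * (1 + 7) * (1 + 11) = 3 * 156 * 8 * 12 = 44928; answer 44928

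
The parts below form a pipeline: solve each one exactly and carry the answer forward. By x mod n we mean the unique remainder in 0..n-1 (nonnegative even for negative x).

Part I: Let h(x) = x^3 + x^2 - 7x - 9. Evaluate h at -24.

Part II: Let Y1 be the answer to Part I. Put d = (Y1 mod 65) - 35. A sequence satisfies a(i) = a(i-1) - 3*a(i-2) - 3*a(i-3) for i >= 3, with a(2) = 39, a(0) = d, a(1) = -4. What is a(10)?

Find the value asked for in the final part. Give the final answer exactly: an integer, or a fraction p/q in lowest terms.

Part I: 1*(-24)^3 + 1*(-24)^2 - 7*(-24)^1 - 9 = (-13824) + (576) + (168) + (-9) = -13089; answer -13089
Part II: Y1 = -13089; d = 6; a(3) = 1*(39) - 3*(-4) - 3*(6) = 33; iterating: a(3)=33, a(4)=-72, a(5)=-288, a(6)=-171, a(7)=909, a(8)=2286, a(9)=72, a(10)=-9513; answer -9513

-9513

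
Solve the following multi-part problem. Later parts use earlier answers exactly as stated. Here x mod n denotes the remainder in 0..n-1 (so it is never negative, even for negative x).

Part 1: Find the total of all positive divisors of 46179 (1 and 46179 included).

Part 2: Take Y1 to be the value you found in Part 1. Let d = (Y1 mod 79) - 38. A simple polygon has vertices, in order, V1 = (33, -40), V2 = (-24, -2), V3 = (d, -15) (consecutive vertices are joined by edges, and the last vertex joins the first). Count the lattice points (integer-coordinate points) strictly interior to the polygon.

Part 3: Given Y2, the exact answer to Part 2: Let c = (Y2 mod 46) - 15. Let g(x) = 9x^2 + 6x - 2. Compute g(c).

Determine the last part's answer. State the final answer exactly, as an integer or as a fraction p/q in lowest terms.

Part 1: 46179 = 3^2 * 7 * 733; sigma = (1 + 3 + 9) * (1 + 7) * (1 + 733) = 13 * 8 * 734 = 76336; answer 76336
Part 2: Y1 = 76336; d = -16; cross terms: (33*-2 - -24*-40)=-1026, (-24*-15 - -16*-2)=328, (-16*-40 - 33*-15)=1135; twice the area = |437| = 437; area = 437/2; boundary points = 19 + 1 + 1 = 21; strictly interior points = area - boundary/2 + 1 = 209; answer 209
Part 3: Y2 = 209; c = 10; 9*(10)^2 + 6*(10)^1 - 2 = (900) + (60) + (-2) = 958; answer 958

958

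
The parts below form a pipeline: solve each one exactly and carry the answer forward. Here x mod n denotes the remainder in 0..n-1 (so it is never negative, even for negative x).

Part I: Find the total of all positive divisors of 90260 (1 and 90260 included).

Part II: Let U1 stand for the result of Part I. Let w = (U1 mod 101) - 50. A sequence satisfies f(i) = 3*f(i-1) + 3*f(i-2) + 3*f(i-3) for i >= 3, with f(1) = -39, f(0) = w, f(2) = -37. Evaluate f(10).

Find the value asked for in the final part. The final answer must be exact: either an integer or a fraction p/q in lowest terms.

-4780053

Part I: 90260 = 2^2 * 5 * 4513; sigma = (1 + 2 + 4) * (1 + 5) * (1 + 4513) = 7 * 6 * 4514 = 189588; answer 189588
Part II: U1 = 189588; w = -39; f(3) = 3*(-37) + 3*(-39) + 3*(-39) = -345; iterating: f(3)=-345, f(4)=-1263, f(5)=-4935, f(6)=-19629, f(7)=-77481, f(8)=-306135, f(9)=-1209735, f(10)=-4780053; answer -4780053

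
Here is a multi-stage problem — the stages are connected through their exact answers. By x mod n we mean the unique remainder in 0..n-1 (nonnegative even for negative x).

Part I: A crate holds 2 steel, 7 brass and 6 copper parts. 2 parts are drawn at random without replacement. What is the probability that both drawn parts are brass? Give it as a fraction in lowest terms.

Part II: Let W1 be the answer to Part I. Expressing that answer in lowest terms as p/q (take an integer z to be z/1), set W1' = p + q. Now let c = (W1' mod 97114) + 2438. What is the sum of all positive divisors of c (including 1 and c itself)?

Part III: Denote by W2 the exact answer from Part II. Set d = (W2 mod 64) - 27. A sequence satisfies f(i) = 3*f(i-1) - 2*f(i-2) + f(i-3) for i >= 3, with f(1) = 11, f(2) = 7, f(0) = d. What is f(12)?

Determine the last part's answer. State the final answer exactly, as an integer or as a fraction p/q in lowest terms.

Part I: total draws C(15,2) = 105; favorable C(7,2) = 21; P = 1/5; answer 1/5
Part II: W1 = 1/5; threaded value p + q = 6; c = 2444; 2444 = 2^2 * 13 * 47; sigma = (1 + 2 + 4) * (1 + 13) * (1 + 47) = 7 * 14 * 48 = 4704; answer 4704
Part III: W2 = 4704; d = 5; f(3) = 3*(7) - 2*(11) + 1*(5) = 4; iterating: f(3)=4, f(4)=9, f(5)=26, f(6)=64, f(7)=149, f(8)=345, f(9)=801, f(10)=1862, f(11)=4329, f(12)=10064; answer 10064

10064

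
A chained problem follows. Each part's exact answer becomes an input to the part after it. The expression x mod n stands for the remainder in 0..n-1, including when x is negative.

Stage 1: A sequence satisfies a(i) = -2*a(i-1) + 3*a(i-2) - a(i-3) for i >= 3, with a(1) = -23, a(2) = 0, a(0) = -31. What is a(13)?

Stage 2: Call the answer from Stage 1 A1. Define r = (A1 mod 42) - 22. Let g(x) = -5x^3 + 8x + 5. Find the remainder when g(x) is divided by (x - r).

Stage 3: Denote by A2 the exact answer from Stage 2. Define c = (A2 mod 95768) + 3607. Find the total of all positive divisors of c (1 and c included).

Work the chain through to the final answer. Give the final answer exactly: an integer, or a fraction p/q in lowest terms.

Stage 1: a(3) = -2*(0) + 3*(-23) - 1*(-31) = -38; iterating: a(3)=-38, a(4)=99, a(5)=-312, a(6)=959, a(7)=-2953, a(8)=9095, a(9)=-28008, a(10)=86254, a(11)=-265627, a(12)=818024, a(13)=-2519183; answer -2519183
Stage 2: A1 = -2519183; r = -3; remainder = value at the root: -5*(-3)^3 + 8*(-3)^1 + 5 = (135) + (-24) + (5) = 116; answer 116
Stage 3: A2 = 116; c = 3723; 3723 = 3 * 17 * 73; sigma = (1 + 3) * (1 + 17) * (1 + 73) = 4 * 18 * 74 = 5328; answer 5328

5328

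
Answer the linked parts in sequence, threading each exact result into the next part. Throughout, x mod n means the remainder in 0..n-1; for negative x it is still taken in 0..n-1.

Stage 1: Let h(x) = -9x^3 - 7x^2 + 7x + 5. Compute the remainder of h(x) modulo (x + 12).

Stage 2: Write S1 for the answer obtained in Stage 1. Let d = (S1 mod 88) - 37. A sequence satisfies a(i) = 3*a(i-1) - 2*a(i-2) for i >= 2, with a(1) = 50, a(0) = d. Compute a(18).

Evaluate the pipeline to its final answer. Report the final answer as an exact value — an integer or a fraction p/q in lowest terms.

14155718

Stage 1: remainder = value at the root: -9*(-12)^3 - 7*(-12)^2 + 7*(-12)^1 + 5 = (15552) + (-1008) + (-84) + (5) = 14465; answer 14465
Stage 2: S1 = 14465; d = -4; a(2) = 3*(50) - 2*(-4) = 158; iterating: a(2)=158, a(3)=374, a(4)=806, a(5)=1670, a(6)=3398, a(7)=6854, a(8)=13766, a(9)=27590, a(10)=55238, a(11)=110534, a(12)=221126, a(13)=442310, a(14)=884678, a(15)=1769414, a(16)=3538886, a(17)=7077830, a(18)=14155718; answer 14155718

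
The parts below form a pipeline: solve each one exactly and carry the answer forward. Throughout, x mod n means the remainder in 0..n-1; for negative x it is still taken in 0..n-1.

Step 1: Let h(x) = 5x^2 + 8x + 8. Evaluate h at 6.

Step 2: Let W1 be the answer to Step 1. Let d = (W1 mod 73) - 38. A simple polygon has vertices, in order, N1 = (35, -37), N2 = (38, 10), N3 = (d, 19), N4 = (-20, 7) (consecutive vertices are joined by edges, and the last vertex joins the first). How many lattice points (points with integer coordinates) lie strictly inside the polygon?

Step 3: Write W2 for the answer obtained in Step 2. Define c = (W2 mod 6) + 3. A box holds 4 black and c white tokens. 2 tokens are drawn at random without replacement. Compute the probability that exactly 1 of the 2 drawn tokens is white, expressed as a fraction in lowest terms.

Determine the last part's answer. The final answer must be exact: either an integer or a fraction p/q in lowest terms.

Step 1: 5*(6)^2 + 8*(6)^1 + 8 = (180) + (48) + (8) = 236; answer 236
Step 2: W1 = 236; d = -21; cross terms: (35*10 - 38*-37)=1756, (38*19 - -21*10)=932, (-21*7 - -20*19)=233, (-20*-37 - 35*7)=495; twice the area = |3416| = 3416; area = 1708; boundary points = 1 + 1 + 1 + 11 = 14; strictly interior points = area - boundary/2 + 1 = 1702; answer 1702
Step 3: W2 = 1702; c = 7; total draws C(11,2) = 55; favorable C(7,1)*C(4,1) = 28; P = 28/55; answer 28/55

28/55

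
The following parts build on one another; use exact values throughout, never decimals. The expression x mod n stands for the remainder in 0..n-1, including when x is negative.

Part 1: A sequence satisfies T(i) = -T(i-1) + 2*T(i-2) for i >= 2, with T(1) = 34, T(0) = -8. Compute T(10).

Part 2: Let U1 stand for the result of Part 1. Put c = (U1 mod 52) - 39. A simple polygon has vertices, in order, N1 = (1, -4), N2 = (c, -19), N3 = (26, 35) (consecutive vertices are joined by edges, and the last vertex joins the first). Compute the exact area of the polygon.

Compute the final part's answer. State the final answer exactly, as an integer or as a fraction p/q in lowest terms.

327/2

Part 1: T(2) = -1*(34) + 2*(-8) = -50; iterating: T(2)=-50, T(3)=118, T(4)=-218, T(5)=454, T(6)=-890, T(7)=1798, T(8)=-3578, T(9)=7174, T(10)=-14330; answer -14330
Part 2: U1 = -14330; c = -17; cross terms: (1*-19 - -17*-4)=-87, (-17*35 - 26*-19)=-101, (26*-4 - 1*35)=-139; twice the area = |-327| = 327; area = 327/2; answer 327/2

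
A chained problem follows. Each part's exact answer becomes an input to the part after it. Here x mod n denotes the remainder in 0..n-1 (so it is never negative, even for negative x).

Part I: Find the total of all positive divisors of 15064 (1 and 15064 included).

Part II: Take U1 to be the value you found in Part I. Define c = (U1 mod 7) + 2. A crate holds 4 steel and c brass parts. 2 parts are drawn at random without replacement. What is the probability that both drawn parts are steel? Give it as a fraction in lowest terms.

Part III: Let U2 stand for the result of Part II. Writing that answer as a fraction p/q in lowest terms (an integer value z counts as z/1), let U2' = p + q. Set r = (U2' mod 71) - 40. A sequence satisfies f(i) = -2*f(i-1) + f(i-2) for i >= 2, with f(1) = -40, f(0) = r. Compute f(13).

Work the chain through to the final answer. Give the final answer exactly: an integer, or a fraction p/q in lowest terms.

-1019660

Part I: 15064 = 2^3 * 7 * 269; sigma = (1 + 2 + 4 + 8) * (1 + 7) * (1 + 269) = 15 * 8 * 270 = 32400; answer 32400
Part II: U1 = 32400; c = 6; total draws C(10,2) = 45; favorable C(4,2) = 6; P = 2/15; answer 2/15
Part III: U2 = 2/15; threaded value p + q = 17; r = -23; f(2) = -2*(-40) + 1*(-23) = 57; iterating: f(2)=57, f(3)=-154, f(4)=365, f(5)=-884, f(6)=2133, f(7)=-5150, f(8)=12433, f(9)=-30016, f(10)=72465, f(11)=-174946, f(12)=422357, f(13)=-1019660; answer -1019660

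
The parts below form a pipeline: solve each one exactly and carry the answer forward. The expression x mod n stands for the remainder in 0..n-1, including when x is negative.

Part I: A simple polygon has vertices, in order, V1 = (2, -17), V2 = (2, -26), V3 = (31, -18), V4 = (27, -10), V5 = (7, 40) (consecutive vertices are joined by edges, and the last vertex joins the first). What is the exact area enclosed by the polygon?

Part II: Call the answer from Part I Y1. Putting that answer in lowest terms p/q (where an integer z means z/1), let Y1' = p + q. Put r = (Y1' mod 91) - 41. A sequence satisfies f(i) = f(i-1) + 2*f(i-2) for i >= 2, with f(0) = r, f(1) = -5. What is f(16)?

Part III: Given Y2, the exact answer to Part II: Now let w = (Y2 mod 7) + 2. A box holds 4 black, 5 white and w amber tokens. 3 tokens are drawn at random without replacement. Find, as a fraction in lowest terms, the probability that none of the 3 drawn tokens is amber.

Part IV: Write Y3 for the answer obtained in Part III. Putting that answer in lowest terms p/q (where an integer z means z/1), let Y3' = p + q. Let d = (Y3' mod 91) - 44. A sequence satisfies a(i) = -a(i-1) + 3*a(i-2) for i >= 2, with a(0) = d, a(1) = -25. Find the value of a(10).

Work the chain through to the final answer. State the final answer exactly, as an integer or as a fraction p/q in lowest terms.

Part I: cross terms: (2*-26 - 2*-17)=-18, (2*-18 - 31*-26)=770, (31*-10 - 27*-18)=176, (27*40 - 7*-10)=1150, (7*-17 - 2*40)=-199; twice the area = |1879| = 1879; area = 1879/2; answer 1879/2
Part II: Y1 = 1879/2; threaded value p + q = 1881; r = 20; f(2) = 1*(-5) + 2*(20) = 35; iterating: f(2)=35, f(3)=25, f(4)=95, f(5)=145, f(6)=335, f(7)=625, f(8)=1295, f(9)=2545, f(10)=5135, f(11)=10225, f(12)=20495, f(13)=40945, f(14)=81935, f(15)=163825, f(16)=327695; answer 327695
Part III: Y2 = 327695; w = 6; total draws C(15,3) = 455; favorable C(9,3) = 84; P = 12/65; answer 12/65
Part IV: Y3 = 12/65; threaded value p + q = 77; d = 33; a(2) = -1*(-25) + 3*(33) = 124; iterating: a(2)=124, a(3)=-199, a(4)=571, a(5)=-1168, a(6)=2881, a(7)=-6385, a(8)=15028, a(9)=-34183, a(10)=79267; answer 79267

79267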